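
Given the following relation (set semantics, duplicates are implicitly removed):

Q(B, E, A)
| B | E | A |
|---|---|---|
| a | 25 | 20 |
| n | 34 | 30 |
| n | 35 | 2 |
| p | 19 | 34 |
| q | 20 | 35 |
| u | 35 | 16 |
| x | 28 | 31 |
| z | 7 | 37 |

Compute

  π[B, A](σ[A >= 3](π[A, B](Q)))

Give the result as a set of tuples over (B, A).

{(a, 20), (n, 30), (p, 34), (q, 35), (u, 16), (x, 31), (z, 37)}

Keep only column(s) A, B: {(16, u), (2, n), (20, a), (30, n), (31, x), (34, p), (35, q), (37, z)}
σ[A >= 3]: keep tuples satisfying A >= 3 → {(16, u), (20, a), (30, n), (31, x), (34, p), (35, q), (37, z)}
Keep only column(s) B, A: {(a, 20), (n, 30), (p, 34), (q, 35), (u, 16), (x, 31), (z, 37)}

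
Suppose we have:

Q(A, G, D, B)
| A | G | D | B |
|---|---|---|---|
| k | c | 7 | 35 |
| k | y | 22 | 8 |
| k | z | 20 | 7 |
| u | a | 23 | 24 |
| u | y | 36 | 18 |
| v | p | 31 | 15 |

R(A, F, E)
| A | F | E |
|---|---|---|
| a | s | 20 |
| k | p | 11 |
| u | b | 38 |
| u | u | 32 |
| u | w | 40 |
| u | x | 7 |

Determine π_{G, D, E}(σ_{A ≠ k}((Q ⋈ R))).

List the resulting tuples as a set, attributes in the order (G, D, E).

Joining Q and R on A yields {(k, c, 7, 35, p, 11), (k, y, 22, 8, p, 11), (k, z, 20, 7, p, 11), (u, a, 23, 24, b, 38), (u, a, 23, 24, u, 32), (u, a, 23, 24, w, 40), (u, a, 23, 24, x, 7), (u, y, 36, 18, b, 38), (u, y, 36, 18, u, 32), (u, y, 36, 18, w, 40), (u, y, 36, 18, x, 7)}.
Selection A ≠ k: {(u, a, 23, 24, b, 38), (u, a, 23, 24, u, 32), (u, a, 23, 24, w, 40), (u, a, 23, 24, x, 7), (u, y, 36, 18, b, 38), (u, y, 36, 18, u, 32), (u, y, 36, 18, w, 40), (u, y, 36, 18, x, 7)}
Keep only column(s) G, D, E: {(a, 23, 32), (a, 23, 38), (a, 23, 40), (a, 23, 7), (y, 36, 32), (y, 36, 38), (y, 36, 40), (y, 36, 7)}

{(a, 23, 32), (a, 23, 38), (a, 23, 40), (a, 23, 7), (y, 36, 32), (y, 36, 38), (y, 36, 40), (y, 36, 7)}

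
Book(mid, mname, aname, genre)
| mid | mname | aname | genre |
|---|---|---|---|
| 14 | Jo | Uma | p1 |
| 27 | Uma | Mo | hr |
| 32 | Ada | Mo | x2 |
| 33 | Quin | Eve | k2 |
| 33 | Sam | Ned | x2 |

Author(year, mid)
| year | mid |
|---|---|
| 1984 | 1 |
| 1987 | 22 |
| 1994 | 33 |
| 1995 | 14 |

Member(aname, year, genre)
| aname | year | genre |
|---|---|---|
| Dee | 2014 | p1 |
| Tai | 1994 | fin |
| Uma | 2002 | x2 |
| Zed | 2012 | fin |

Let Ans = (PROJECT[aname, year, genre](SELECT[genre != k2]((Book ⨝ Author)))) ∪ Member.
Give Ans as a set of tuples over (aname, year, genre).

Book ⋈ Author (natural join on mid): {(14, Jo, Uma, p1, 1995), (33, Quin, Eve, k2, 1994), (33, Sam, Ned, x2, 1994)}
Filtering on genre != k2 leaves {(14, Jo, Uma, p1, 1995), (33, Sam, Ned, x2, 1994)}.
π_{aname, year, genre} gives {(Ned, 1994, x2), (Uma, 1995, p1)}.
Taking the union: {(Dee, 2014, p1), (Ned, 1994, x2), (Tai, 1994, fin), (Uma, 1995, p1), (Uma, 2002, x2), (Zed, 2012, fin)}

{(Dee, 2014, p1), (Ned, 1994, x2), (Tai, 1994, fin), (Uma, 1995, p1), (Uma, 2002, x2), (Zed, 2012, fin)}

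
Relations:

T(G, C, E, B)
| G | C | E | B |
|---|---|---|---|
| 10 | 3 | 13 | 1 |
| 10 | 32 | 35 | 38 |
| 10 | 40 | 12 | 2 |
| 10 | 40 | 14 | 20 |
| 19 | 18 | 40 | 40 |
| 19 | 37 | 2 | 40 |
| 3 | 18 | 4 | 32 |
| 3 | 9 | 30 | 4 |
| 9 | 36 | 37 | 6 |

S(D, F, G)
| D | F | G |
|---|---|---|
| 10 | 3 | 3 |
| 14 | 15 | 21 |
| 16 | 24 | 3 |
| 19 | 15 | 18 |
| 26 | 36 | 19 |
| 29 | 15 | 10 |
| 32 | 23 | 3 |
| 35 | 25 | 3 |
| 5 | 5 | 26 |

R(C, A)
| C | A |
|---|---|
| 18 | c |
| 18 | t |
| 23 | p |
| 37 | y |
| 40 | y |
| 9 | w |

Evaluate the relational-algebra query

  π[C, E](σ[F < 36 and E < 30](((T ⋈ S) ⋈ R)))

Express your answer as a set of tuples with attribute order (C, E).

{(18, 4), (40, 12), (40, 14)}

Natural join on G: {(10, 3, 13, 1, 29, 15), (10, 32, 35, 38, 29, 15), (10, 40, 12, 2, 29, 15), (10, 40, 14, 20, 29, 15), (19, 18, 40, 40, 26, 36), (19, 37, 2, 40, 26, 36), (3, 18, 4, 32, 10, 3), (3, 18, 4, 32, 16, 24), (3, 18, 4, 32, 32, 23), (3, 18, 4, 32, 35, 25), (3, 9, 30, 4, 10, 3), (3, 9, 30, 4, 16, 24), (3, 9, 30, 4, 32, 23), (3, 9, 30, 4, 35, 25)}
Natural join on C: {(10, 40, 12, 2, 29, 15, y), (10, 40, 14, 20, 29, 15, y), (19, 18, 40, 40, 26, 36, c), (19, 18, 40, 40, 26, 36, t), (19, 37, 2, 40, 26, 36, y), (3, 18, 4, 32, 10, 3, c), (3, 18, 4, 32, 10, 3, t), (3, 18, 4, 32, 16, 24, c), (3, 18, 4, 32, 16, 24, t), (3, 18, 4, 32, 32, 23, c), (3, 18, 4, 32, 32, 23, t), (3, 18, 4, 32, 35, 25, c), (3, 18, 4, 32, 35, 25, t), (3, 9, 30, 4, 10, 3, w), (3, 9, 30, 4, 16, 24, w), (3, 9, 30, 4, 32, 23, w), (3, 9, 30, 4, 35, 25, w)}
Selection F < 36 and E < 30: {(10, 40, 12, 2, 29, 15, y), (10, 40, 14, 20, 29, 15, y), (3, 18, 4, 32, 10, 3, c), (3, 18, 4, 32, 10, 3, t), (3, 18, 4, 32, 16, 24, c), (3, 18, 4, 32, 16, 24, t), (3, 18, 4, 32, 32, 23, c), (3, 18, 4, 32, 32, 23, t), (3, 18, 4, 32, 35, 25, c), (3, 18, 4, 32, 35, 25, t)}
π[C, E]: project onto (C, E) (7 duplicate(s) eliminated) → {(18, 4), (40, 12), (40, 14)}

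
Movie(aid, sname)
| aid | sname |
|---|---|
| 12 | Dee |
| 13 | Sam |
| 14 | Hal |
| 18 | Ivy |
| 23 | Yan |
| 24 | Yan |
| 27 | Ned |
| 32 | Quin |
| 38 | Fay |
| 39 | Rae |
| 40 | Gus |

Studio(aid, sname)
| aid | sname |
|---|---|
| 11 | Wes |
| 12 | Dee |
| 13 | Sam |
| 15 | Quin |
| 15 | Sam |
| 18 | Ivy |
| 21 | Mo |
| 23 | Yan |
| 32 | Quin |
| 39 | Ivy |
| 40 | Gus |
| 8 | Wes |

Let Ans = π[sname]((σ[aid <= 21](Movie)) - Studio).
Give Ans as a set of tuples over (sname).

{Hal}

Filtering on aid <= 21 leaves {(12, Dee), (13, Sam), (14, Hal), (18, Ivy)}.
Set difference of the two operands is {(14, Hal)}.
Projecting to sname: {Hal}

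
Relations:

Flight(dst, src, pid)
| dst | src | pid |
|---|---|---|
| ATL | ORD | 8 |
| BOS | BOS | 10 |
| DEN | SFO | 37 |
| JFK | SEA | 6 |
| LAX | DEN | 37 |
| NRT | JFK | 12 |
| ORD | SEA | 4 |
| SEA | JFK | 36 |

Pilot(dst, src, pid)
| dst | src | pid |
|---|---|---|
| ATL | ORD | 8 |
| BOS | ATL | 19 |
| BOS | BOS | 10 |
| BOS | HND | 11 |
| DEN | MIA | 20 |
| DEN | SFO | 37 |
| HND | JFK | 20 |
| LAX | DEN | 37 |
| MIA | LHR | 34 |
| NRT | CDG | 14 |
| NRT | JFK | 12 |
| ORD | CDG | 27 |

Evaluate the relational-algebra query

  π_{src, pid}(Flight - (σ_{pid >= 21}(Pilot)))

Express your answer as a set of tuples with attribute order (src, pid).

Filtering on pid >= 21 leaves {(DEN, SFO, 37), (LAX, DEN, 37), (MIA, LHR, 34), (ORD, CDG, 27)}.
Set difference of the two operands is {(ATL, ORD, 8), (BOS, BOS, 10), (JFK, SEA, 6), (NRT, JFK, 12), (ORD, SEA, 4), (SEA, JFK, 36)}.
Projecting to src, pid: {(BOS, 10), (JFK, 12), (JFK, 36), (ORD, 8), (SEA, 4), (SEA, 6)}

{(BOS, 10), (JFK, 12), (JFK, 36), (ORD, 8), (SEA, 4), (SEA, 6)}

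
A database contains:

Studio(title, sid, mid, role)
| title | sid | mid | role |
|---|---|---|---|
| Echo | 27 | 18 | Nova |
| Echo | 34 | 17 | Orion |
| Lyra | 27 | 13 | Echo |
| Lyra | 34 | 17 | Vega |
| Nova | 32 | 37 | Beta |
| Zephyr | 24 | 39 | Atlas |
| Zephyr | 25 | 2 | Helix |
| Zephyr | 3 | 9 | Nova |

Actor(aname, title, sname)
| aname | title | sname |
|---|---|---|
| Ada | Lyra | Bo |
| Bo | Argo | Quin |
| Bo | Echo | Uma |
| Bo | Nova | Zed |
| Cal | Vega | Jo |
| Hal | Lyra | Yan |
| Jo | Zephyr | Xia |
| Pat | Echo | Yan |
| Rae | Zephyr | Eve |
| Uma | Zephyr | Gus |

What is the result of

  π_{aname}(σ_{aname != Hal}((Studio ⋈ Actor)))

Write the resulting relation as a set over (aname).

Studio ⋈ Actor (natural join on title): {(Echo, 27, 18, Nova, Bo, Uma), (Echo, 27, 18, Nova, Pat, Yan), (Echo, 34, 17, Orion, Bo, Uma), (Echo, 34, 17, Orion, Pat, Yan), (Lyra, 27, 13, Echo, Ada, Bo), (Lyra, 27, 13, Echo, Hal, Yan), (Lyra, 34, 17, Vega, Ada, Bo), (Lyra, 34, 17, Vega, Hal, Yan), (Nova, 32, 37, Beta, Bo, Zed), (Zephyr, 24, 39, Atlas, Jo, Xia), (Zephyr, 24, 39, Atlas, Rae, Eve), (Zephyr, 24, 39, Atlas, Uma, Gus), (Zephyr, 25, 2, Helix, Jo, Xia), (Zephyr, 25, 2, Helix, Rae, Eve), (Zephyr, 25, 2, Helix, Uma, Gus), (Zephyr, 3, 9, Nova, Jo, Xia), (Zephyr, 3, 9, Nova, Rae, Eve), (Zephyr, 3, 9, Nova, Uma, Gus)}
Filtering on aname != Hal leaves {(Echo, 27, 18, Nova, Bo, Uma), (Echo, 27, 18, Nova, Pat, Yan), (Echo, 34, 17, Orion, Bo, Uma), (Echo, 34, 17, Orion, Pat, Yan), (Lyra, 27, 13, Echo, Ada, Bo), (Lyra, 34, 17, Vega, Ada, Bo), (Nova, 32, 37, Beta, Bo, Zed), (Zephyr, 24, 39, Atlas, Jo, Xia), (Zephyr, 24, 39, Atlas, Rae, Eve), (Zephyr, 24, 39, Atlas, Uma, Gus), (Zephyr, 25, 2, Helix, Jo, Xia), (Zephyr, 25, 2, Helix, Rae, Eve), (Zephyr, 25, 2, Helix, Uma, Gus), (Zephyr, 3, 9, Nova, Jo, Xia), (Zephyr, 3, 9, Nova, Rae, Eve), (Zephyr, 3, 9, Nova, Uma, Gus)}.
π_{aname} gives {Ada, Bo, Jo, Pat, Rae, Uma} (10 duplicate(s) eliminated).

{Ada, Bo, Jo, Pat, Rae, Uma}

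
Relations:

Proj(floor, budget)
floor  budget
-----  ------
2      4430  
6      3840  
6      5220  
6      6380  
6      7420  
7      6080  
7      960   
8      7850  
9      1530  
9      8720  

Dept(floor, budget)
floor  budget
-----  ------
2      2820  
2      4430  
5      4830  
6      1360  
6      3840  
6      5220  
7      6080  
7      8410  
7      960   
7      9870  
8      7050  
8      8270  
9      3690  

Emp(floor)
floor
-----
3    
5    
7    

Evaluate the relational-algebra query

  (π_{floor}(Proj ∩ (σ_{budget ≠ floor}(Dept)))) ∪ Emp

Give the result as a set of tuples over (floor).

σ[budget ≠ floor]: keep tuples satisfying budget ≠ floor → {(2, 2820), (2, 4430), (5, 4830), (6, 1360), (6, 3840), (6, 5220), (7, 6080), (7, 8410), (7, 960), (7, 9870), (8, 7050), (8, 8270), (9, 3690)}
Intersection: {(2, 4430), (6, 3840), (6, 5220), (6, 6380), (6, 7420), (7, 6080), (7, 960), (8, 7850), (9, 1530), (9, 8720)} with {(2, 2820), (2, 4430), (5, 4830), (6, 1360), (6, 3840), (6, 5220), (7, 6080), (7, 8410), (7, 960), (7, 9870), (8, 7050), (8, 8270), (9, 3690)} → {(2, 4430), (6, 3840), (6, 5220), (7, 6080), (7, 960)}
Projecting to floor (2 duplicate(s) eliminated): {2, 6, 7}
Union: {2, 6, 7} with {3, 5, 7} → {2, 3, 5, 6, 7}

{2, 3, 5, 6, 7}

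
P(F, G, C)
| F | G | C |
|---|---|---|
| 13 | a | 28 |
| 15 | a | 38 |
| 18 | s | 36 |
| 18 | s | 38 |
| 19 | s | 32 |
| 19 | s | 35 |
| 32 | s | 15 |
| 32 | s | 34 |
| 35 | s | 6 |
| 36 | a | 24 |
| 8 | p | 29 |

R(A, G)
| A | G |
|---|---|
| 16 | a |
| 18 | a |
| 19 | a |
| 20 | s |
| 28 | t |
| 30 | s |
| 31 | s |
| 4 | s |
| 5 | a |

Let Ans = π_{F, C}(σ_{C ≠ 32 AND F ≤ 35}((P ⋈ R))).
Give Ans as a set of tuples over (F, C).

{(13, 28), (15, 38), (18, 36), (18, 38), (19, 35), (32, 15), (32, 34), (35, 6)}

Joining P and R on G yields {(13, a, 28, 16), (13, a, 28, 18), (13, a, 28, 19), (13, a, 28, 5), (15, a, 38, 16), (15, a, 38, 18), (15, a, 38, 19), (15, a, 38, 5), (18, s, 36, 20), (18, s, 36, 30), (18, s, 36, 31), (18, s, 36, 4), (18, s, 38, 20), (18, s, 38, 30), (18, s, 38, 31), (18, s, 38, 4), (19, s, 32, 20), (19, s, 32, 30), (19, s, 32, 31), (19, s, 32, 4), (19, s, 35, 20), (19, s, 35, 30), (19, s, 35, 31), (19, s, 35, 4), (32, s, 15, 20), (32, s, 15, 30), (32, s, 15, 31), (32, s, 15, 4), (32, s, 34, 20), (32, s, 34, 30), (32, s, 34, 31), (32, s, 34, 4), (35, s, 6, 20), (35, s, 6, 30), (35, s, 6, 31), (35, s, 6, 4), (36, a, 24, 16), (36, a, 24, 18), (36, a, 24, 19), (36, a, 24, 5)}.
Apply σ_{C ≠ 32 AND F ≤ 35}; surviving tuples: {(13, a, 28, 16), (13, a, 28, 18), (13, a, 28, 19), (13, a, 28, 5), (15, a, 38, 16), (15, a, 38, 18), (15, a, 38, 19), (15, a, 38, 5), (18, s, 36, 20), (18, s, 36, 30), (18, s, 36, 31), (18, s, 36, 4), (18, s, 38, 20), (18, s, 38, 30), (18, s, 38, 31), (18, s, 38, 4), (19, s, 35, 20), (19, s, 35, 30), (19, s, 35, 31), (19, s, 35, 4), (32, s, 15, 20), (32, s, 15, 30), (32, s, 15, 31), (32, s, 15, 4), (32, s, 34, 20), (32, s, 34, 30), (32, s, 34, 31), (32, s, 34, 4), (35, s, 6, 20), (35, s, 6, 30), (35, s, 6, 31), (35, s, 6, 4)}
Keep only column(s) F, C (24 duplicate(s) eliminated): {(13, 28), (15, 38), (18, 36), (18, 38), (19, 35), (32, 15), (32, 34), (35, 6)}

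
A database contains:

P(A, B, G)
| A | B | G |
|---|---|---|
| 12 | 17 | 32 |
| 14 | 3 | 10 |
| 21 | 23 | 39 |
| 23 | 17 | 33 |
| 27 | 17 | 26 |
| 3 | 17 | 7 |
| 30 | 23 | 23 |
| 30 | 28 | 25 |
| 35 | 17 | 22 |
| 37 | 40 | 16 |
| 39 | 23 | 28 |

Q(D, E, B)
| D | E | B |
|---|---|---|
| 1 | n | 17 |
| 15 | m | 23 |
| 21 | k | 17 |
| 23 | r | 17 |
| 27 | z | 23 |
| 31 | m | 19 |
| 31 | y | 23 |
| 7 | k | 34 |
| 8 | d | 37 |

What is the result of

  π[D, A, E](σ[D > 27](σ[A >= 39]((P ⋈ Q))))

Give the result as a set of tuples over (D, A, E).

{(31, 39, y)}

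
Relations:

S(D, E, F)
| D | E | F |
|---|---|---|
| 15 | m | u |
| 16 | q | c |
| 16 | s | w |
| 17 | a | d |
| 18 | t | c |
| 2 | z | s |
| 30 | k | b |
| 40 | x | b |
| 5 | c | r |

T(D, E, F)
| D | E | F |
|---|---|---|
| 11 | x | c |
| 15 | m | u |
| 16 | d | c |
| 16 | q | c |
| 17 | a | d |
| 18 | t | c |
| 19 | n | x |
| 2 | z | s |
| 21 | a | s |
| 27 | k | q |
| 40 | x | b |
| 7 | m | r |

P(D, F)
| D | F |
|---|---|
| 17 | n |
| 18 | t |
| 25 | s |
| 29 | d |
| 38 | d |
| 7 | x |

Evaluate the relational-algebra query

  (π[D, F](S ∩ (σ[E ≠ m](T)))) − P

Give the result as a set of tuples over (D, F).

{(16, c), (17, d), (18, c), (2, s), (40, b)}

Apply σ_{E ≠ m}; surviving tuples: {(11, x, c), (16, d, c), (16, q, c), (17, a, d), (18, t, c), (19, n, x), (2, z, s), (21, a, s), (27, k, q), (40, x, b)}
Set intersection of the two operands is {(16, q, c), (17, a, d), (18, t, c), (2, z, s), (40, x, b)}.
π[D, F]: project onto (D, F) → {(16, c), (17, d), (18, c), (2, s), (40, b)}
Set difference of the two operands is {(16, c), (17, d), (18, c), (2, s), (40, b)}.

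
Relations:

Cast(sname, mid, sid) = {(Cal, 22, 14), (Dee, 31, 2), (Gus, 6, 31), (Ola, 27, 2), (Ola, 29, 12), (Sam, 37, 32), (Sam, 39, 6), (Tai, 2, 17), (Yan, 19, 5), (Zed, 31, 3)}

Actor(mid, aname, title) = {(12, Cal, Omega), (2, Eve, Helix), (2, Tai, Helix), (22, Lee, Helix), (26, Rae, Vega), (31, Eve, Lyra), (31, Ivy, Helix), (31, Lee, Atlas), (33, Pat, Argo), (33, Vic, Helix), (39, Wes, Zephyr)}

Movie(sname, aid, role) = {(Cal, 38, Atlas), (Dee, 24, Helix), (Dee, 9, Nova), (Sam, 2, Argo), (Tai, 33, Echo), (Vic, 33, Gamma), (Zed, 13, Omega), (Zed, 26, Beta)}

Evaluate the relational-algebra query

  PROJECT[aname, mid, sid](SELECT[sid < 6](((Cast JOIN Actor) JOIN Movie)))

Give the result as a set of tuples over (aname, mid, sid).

{(Eve, 31, 2), (Eve, 31, 3), (Ivy, 31, 2), (Ivy, 31, 3), (Lee, 31, 2), (Lee, 31, 3)}

Natural join on mid: {(Cal, 22, 14, Lee, Helix), (Dee, 31, 2, Eve, Lyra), (Dee, 31, 2, Ivy, Helix), (Dee, 31, 2, Lee, Atlas), (Sam, 39, 6, Wes, Zephyr), (Tai, 2, 17, Eve, Helix), (Tai, 2, 17, Tai, Helix), (Zed, 31, 3, Eve, Lyra), (Zed, 31, 3, Ivy, Helix), (Zed, 31, 3, Lee, Atlas)}
Natural join on sname: {(Cal, 22, 14, Lee, Helix, 38, Atlas), (Dee, 31, 2, Eve, Lyra, 24, Helix), (Dee, 31, 2, Eve, Lyra, 9, Nova), (Dee, 31, 2, Ivy, Helix, 24, Helix), (Dee, 31, 2, Ivy, Helix, 9, Nova), (Dee, 31, 2, Lee, Atlas, 24, Helix), (Dee, 31, 2, Lee, Atlas, 9, Nova), (Sam, 39, 6, Wes, Zephyr, 2, Argo), (Tai, 2, 17, Eve, Helix, 33, Echo), (Tai, 2, 17, Tai, Helix, 33, Echo), (Zed, 31, 3, Eve, Lyra, 13, Omega), (Zed, 31, 3, Eve, Lyra, 26, Beta), (Zed, 31, 3, Ivy, Helix, 13, Omega), (Zed, 31, 3, Ivy, Helix, 26, Beta), (Zed, 31, 3, Lee, Atlas, 13, Omega), (Zed, 31, 3, Lee, Atlas, 26, Beta)}
σ[sid < 6]: keep tuples satisfying sid < 6 → {(Dee, 31, 2, Eve, Lyra, 24, Helix), (Dee, 31, 2, Eve, Lyra, 9, Nova), (Dee, 31, 2, Ivy, Helix, 24, Helix), (Dee, 31, 2, Ivy, Helix, 9, Nova), (Dee, 31, 2, Lee, Atlas, 24, Helix), (Dee, 31, 2, Lee, Atlas, 9, Nova), (Zed, 31, 3, Eve, Lyra, 13, Omega), (Zed, 31, 3, Eve, Lyra, 26, Beta), (Zed, 31, 3, Ivy, Helix, 13, Omega), (Zed, 31, 3, Ivy, Helix, 26, Beta), (Zed, 31, 3, Lee, Atlas, 13, Omega), (Zed, 31, 3, Lee, Atlas, 26, Beta)}
Keep only column(s) aname, mid, sid (6 duplicate(s) eliminated): {(Eve, 31, 2), (Eve, 31, 3), (Ivy, 31, 2), (Ivy, 31, 3), (Lee, 31, 2), (Lee, 31, 3)}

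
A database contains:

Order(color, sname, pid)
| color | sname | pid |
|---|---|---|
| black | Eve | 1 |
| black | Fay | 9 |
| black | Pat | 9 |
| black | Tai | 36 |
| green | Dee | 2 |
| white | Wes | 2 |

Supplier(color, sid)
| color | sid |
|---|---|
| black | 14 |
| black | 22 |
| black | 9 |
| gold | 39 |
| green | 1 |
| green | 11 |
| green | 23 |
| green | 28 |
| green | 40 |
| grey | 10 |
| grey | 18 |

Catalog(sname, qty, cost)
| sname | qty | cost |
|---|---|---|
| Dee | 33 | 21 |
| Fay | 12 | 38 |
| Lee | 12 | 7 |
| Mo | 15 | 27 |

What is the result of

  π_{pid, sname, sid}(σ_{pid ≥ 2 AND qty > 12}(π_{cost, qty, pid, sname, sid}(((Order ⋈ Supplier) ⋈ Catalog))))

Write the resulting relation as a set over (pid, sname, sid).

Order ⋈ Supplier (natural join on color): {(black, Eve, 1, 14), (black, Eve, 1, 22), (black, Eve, 1, 9), (black, Fay, 9, 14), (black, Fay, 9, 22), (black, Fay, 9, 9), (black, Pat, 9, 14), (black, Pat, 9, 22), (black, Pat, 9, 9), (black, Tai, 36, 14), (black, Tai, 36, 22), (black, Tai, 36, 9), (green, Dee, 2, 1), (green, Dee, 2, 11), (green, Dee, 2, 23), (green, Dee, 2, 28), (green, Dee, 2, 40)}
(Order ⋈ Supplier) ⋈ Catalog (natural join on sname): {(black, Fay, 9, 14, 12, 38), (black, Fay, 9, 22, 12, 38), (black, Fay, 9, 9, 12, 38), (green, Dee, 2, 1, 33, 21), (green, Dee, 2, 11, 33, 21), (green, Dee, 2, 23, 33, 21), (green, Dee, 2, 28, 33, 21), (green, Dee, 2, 40, 33, 21)}
Projecting to cost, qty, pid, sname, sid: {(21, 33, 2, Dee, 1), (21, 33, 2, Dee, 11), (21, 33, 2, Dee, 23), (21, 33, 2, Dee, 28), (21, 33, 2, Dee, 40), (38, 12, 9, Fay, 14), (38, 12, 9, Fay, 22), (38, 12, 9, Fay, 9)}
σ[pid ≥ 2 AND qty > 12]: keep tuples satisfying pid ≥ 2 AND qty > 12 → {(21, 33, 2, Dee, 1), (21, 33, 2, Dee, 11), (21, 33, 2, Dee, 23), (21, 33, 2, Dee, 28), (21, 33, 2, Dee, 40)}
Projecting to pid, sname, sid: {(2, Dee, 1), (2, Dee, 11), (2, Dee, 23), (2, Dee, 28), (2, Dee, 40)}

{(2, Dee, 1), (2, Dee, 11), (2, Dee, 23), (2, Dee, 28), (2, Dee, 40)}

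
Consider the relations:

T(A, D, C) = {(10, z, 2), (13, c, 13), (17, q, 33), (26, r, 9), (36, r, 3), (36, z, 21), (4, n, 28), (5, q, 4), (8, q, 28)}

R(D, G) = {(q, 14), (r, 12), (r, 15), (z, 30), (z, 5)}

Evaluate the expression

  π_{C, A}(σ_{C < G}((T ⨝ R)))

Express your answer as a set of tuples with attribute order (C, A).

{(2, 10), (21, 36), (3, 36), (4, 5), (9, 26)}

T ⋈ R (natural join on D): {(10, z, 2, 30), (10, z, 2, 5), (17, q, 33, 14), (26, r, 9, 12), (26, r, 9, 15), (36, r, 3, 12), (36, r, 3, 15), (36, z, 21, 30), (36, z, 21, 5), (5, q, 4, 14), (8, q, 28, 14)}
σ[C < G]: keep tuples satisfying C < G → {(10, z, 2, 30), (10, z, 2, 5), (26, r, 9, 12), (26, r, 9, 15), (36, r, 3, 12), (36, r, 3, 15), (36, z, 21, 30), (5, q, 4, 14)}
Projecting to C, A (3 duplicate(s) eliminated): {(2, 10), (21, 36), (3, 36), (4, 5), (9, 26)}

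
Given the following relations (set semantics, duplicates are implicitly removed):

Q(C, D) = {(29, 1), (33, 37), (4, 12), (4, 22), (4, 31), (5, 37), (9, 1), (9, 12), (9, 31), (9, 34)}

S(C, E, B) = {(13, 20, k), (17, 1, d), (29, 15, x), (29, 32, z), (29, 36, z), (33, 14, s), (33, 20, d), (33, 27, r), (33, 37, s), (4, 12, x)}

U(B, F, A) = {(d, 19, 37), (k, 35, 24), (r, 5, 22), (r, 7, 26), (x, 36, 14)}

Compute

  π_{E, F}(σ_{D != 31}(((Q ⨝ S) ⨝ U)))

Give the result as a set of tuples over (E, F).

{(12, 36), (15, 36), (20, 19), (27, 5), (27, 7)}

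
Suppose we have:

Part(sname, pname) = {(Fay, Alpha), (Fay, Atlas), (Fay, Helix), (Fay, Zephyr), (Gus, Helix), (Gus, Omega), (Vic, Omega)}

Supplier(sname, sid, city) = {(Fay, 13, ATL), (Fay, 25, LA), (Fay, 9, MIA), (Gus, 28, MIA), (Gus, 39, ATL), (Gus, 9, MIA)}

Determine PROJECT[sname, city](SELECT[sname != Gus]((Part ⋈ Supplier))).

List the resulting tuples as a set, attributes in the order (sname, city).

Part ⋈ Supplier (natural join on sname): {(Fay, Alpha, 13, ATL), (Fay, Alpha, 25, LA), (Fay, Alpha, 9, MIA), (Fay, Atlas, 13, ATL), (Fay, Atlas, 25, LA), (Fay, Atlas, 9, MIA), (Fay, Helix, 13, ATL), (Fay, Helix, 25, LA), (Fay, Helix, 9, MIA), (Fay, Zephyr, 13, ATL), (Fay, Zephyr, 25, LA), (Fay, Zephyr, 9, MIA), (Gus, Helix, 28, MIA), (Gus, Helix, 39, ATL), (Gus, Helix, 9, MIA), (Gus, Omega, 28, MIA), (Gus, Omega, 39, ATL), (Gus, Omega, 9, MIA)}
Selection sname != Gus: {(Fay, Alpha, 13, ATL), (Fay, Alpha, 25, LA), (Fay, Alpha, 9, MIA), (Fay, Atlas, 13, ATL), (Fay, Atlas, 25, LA), (Fay, Atlas, 9, MIA), (Fay, Helix, 13, ATL), (Fay, Helix, 25, LA), (Fay, Helix, 9, MIA), (Fay, Zephyr, 13, ATL), (Fay, Zephyr, 25, LA), (Fay, Zephyr, 9, MIA)}
Projecting to sname, city (9 duplicate(s) eliminated): {(Fay, ATL), (Fay, LA), (Fay, MIA)}

{(Fay, ATL), (Fay, LA), (Fay, MIA)}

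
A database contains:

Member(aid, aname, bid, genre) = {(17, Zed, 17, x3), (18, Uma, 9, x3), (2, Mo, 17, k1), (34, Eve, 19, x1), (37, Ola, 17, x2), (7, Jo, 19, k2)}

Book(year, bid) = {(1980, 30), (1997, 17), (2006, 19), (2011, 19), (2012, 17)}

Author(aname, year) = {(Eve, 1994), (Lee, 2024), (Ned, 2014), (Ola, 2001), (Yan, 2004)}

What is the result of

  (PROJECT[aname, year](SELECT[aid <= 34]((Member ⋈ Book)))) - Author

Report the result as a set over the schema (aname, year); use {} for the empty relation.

{(Eve, 2006), (Eve, 2011), (Jo, 2006), (Jo, 2011), (Mo, 1997), (Mo, 2012), (Zed, 1997), (Zed, 2012)}

Joining Member and Book on bid yields {(17, Zed, 17, x3, 1997), (17, Zed, 17, x3, 2012), (2, Mo, 17, k1, 1997), (2, Mo, 17, k1, 2012), (34, Eve, 19, x1, 2006), (34, Eve, 19, x1, 2011), (37, Ola, 17, x2, 1997), (37, Ola, 17, x2, 2012), (7, Jo, 19, k2, 2006), (7, Jo, 19, k2, 2011)}.
Filtering on aid <= 34 leaves {(17, Zed, 17, x3, 1997), (17, Zed, 17, x3, 2012), (2, Mo, 17, k1, 1997), (2, Mo, 17, k1, 2012), (34, Eve, 19, x1, 2006), (34, Eve, 19, x1, 2011), (7, Jo, 19, k2, 2006), (7, Jo, 19, k2, 2011)}.
Projecting to aname, year: {(Eve, 2006), (Eve, 2011), (Jo, 2006), (Jo, 2011), (Mo, 1997), (Mo, 2012), (Zed, 1997), (Zed, 2012)}
Taking the difference: {(Eve, 2006), (Eve, 2011), (Jo, 2006), (Jo, 2011), (Mo, 1997), (Mo, 2012), (Zed, 1997), (Zed, 2012)}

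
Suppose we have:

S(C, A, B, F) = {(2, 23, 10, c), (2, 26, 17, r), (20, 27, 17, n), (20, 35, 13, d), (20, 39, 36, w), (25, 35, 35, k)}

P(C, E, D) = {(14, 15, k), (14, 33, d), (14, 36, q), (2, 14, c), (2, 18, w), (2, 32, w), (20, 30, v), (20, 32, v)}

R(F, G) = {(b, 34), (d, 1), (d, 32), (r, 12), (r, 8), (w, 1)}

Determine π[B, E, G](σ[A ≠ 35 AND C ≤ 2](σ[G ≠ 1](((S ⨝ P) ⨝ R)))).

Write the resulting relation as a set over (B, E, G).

Joining S and P on C yields {(2, 23, 10, c, 14, c), (2, 23, 10, c, 18, w), (2, 23, 10, c, 32, w), (2, 26, 17, r, 14, c), (2, 26, 17, r, 18, w), (2, 26, 17, r, 32, w), (20, 27, 17, n, 30, v), (20, 27, 17, n, 32, v), (20, 35, 13, d, 30, v), (20, 35, 13, d, 32, v), (20, 39, 36, w, 30, v), (20, 39, 36, w, 32, v)}.
Joining (S ⨝ P) and R on F yields {(2, 26, 17, r, 14, c, 12), (2, 26, 17, r, 14, c, 8), (2, 26, 17, r, 18, w, 12), (2, 26, 17, r, 18, w, 8), (2, 26, 17, r, 32, w, 12), (2, 26, 17, r, 32, w, 8), (20, 35, 13, d, 30, v, 1), (20, 35, 13, d, 30, v, 32), (20, 35, 13, d, 32, v, 1), (20, 35, 13, d, 32, v, 32), (20, 39, 36, w, 30, v, 1), (20, 39, 36, w, 32, v, 1)}.
σ[G ≠ 1]: keep tuples satisfying G ≠ 1 → {(2, 26, 17, r, 14, c, 12), (2, 26, 17, r, 14, c, 8), (2, 26, 17, r, 18, w, 12), (2, 26, 17, r, 18, w, 8), (2, 26, 17, r, 32, w, 12), (2, 26, 17, r, 32, w, 8), (20, 35, 13, d, 30, v, 32), (20, 35, 13, d, 32, v, 32)}
σ[A ≠ 35 AND C ≤ 2]: keep tuples satisfying A ≠ 35 AND C ≤ 2 → {(2, 26, 17, r, 14, c, 12), (2, 26, 17, r, 14, c, 8), (2, 26, 17, r, 18, w, 12), (2, 26, 17, r, 18, w, 8), (2, 26, 17, r, 32, w, 12), (2, 26, 17, r, 32, w, 8)}
π_{B, E, G} gives {(17, 14, 12), (17, 14, 8), (17, 18, 12), (17, 18, 8), (17, 32, 12), (17, 32, 8)}.

{(17, 14, 12), (17, 14, 8), (17, 18, 12), (17, 18, 8), (17, 32, 12), (17, 32, 8)}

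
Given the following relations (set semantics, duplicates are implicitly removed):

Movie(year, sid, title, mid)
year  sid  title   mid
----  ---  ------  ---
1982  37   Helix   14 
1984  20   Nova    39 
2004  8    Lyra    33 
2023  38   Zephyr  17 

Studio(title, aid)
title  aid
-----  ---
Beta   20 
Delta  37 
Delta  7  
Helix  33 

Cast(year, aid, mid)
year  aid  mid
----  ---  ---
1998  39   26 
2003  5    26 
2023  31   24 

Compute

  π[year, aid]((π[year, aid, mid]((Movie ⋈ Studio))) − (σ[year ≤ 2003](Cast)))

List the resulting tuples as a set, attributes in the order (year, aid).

{(1982, 33)}

Movie ⋈ Studio (natural join on title): {(1982, 37, Helix, 14, 33)}
π_{year, aid, mid} gives {(1982, 33, 14)}.
Filtering on year ≤ 2003 leaves {(1998, 39, 26), (2003, 5, 26)}.
Difference: {(1982, 33, 14)} with {(1998, 39, 26), (2003, 5, 26)} → {(1982, 33, 14)}
π_{year, aid} gives {(1982, 33)}.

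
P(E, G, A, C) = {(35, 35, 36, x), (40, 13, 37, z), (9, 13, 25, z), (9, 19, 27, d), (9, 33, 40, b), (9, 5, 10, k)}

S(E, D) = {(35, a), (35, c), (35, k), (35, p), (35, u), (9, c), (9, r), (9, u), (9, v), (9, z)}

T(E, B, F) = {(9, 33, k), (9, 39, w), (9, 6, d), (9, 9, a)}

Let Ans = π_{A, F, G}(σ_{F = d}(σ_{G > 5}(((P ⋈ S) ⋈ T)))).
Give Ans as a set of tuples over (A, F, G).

{(25, d, 13), (27, d, 19), (40, d, 33)}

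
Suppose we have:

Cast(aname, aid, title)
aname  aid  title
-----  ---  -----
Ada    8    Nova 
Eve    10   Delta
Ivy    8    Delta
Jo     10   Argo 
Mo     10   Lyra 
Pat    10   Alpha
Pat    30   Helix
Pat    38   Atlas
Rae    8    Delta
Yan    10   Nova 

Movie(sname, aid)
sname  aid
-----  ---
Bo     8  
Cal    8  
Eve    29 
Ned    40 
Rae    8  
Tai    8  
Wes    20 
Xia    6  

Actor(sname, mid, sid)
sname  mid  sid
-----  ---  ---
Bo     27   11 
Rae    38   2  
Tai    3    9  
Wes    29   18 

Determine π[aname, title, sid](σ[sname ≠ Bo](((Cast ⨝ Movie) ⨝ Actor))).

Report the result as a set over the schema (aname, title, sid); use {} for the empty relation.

Natural join on aid: {(Ada, 8, Nova, Bo), (Ada, 8, Nova, Cal), (Ada, 8, Nova, Rae), (Ada, 8, Nova, Tai), (Ivy, 8, Delta, Bo), (Ivy, 8, Delta, Cal), (Ivy, 8, Delta, Rae), (Ivy, 8, Delta, Tai), (Rae, 8, Delta, Bo), (Rae, 8, Delta, Cal), (Rae, 8, Delta, Rae), (Rae, 8, Delta, Tai)}
Natural join on sname: {(Ada, 8, Nova, Bo, 27, 11), (Ada, 8, Nova, Rae, 38, 2), (Ada, 8, Nova, Tai, 3, 9), (Ivy, 8, Delta, Bo, 27, 11), (Ivy, 8, Delta, Rae, 38, 2), (Ivy, 8, Delta, Tai, 3, 9), (Rae, 8, Delta, Bo, 27, 11), (Rae, 8, Delta, Rae, 38, 2), (Rae, 8, Delta, Tai, 3, 9)}
Selection sname ≠ Bo: {(Ada, 8, Nova, Rae, 38, 2), (Ada, 8, Nova, Tai, 3, 9), (Ivy, 8, Delta, Rae, 38, 2), (Ivy, 8, Delta, Tai, 3, 9), (Rae, 8, Delta, Rae, 38, 2), (Rae, 8, Delta, Tai, 3, 9)}
Projecting to aname, title, sid: {(Ada, Nova, 2), (Ada, Nova, 9), (Ivy, Delta, 2), (Ivy, Delta, 9), (Rae, Delta, 2), (Rae, Delta, 9)}

{(Ada, Nova, 2), (Ada, Nova, 9), (Ivy, Delta, 2), (Ivy, Delta, 9), (Rae, Delta, 2), (Rae, Delta, 9)}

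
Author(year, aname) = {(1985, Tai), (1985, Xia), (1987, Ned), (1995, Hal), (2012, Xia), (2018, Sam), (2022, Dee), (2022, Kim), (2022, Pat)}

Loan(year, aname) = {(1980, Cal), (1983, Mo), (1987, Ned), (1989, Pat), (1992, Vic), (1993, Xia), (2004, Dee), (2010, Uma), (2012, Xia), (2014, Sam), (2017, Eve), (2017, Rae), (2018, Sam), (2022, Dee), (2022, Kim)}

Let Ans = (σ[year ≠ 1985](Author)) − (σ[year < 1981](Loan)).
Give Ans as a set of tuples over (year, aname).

{(1987, Ned), (1995, Hal), (2012, Xia), (2018, Sam), (2022, Dee), (2022, Kim), (2022, Pat)}

σ[year ≠ 1985]: keep tuples satisfying year ≠ 1985 → {(1987, Ned), (1995, Hal), (2012, Xia), (2018, Sam), (2022, Dee), (2022, Kim), (2022, Pat)}
σ[year < 1981]: keep tuples satisfying year < 1981 → {(1980, Cal)}
Taking the difference: {(1987, Ned), (1995, Hal), (2012, Xia), (2018, Sam), (2022, Dee), (2022, Kim), (2022, Pat)}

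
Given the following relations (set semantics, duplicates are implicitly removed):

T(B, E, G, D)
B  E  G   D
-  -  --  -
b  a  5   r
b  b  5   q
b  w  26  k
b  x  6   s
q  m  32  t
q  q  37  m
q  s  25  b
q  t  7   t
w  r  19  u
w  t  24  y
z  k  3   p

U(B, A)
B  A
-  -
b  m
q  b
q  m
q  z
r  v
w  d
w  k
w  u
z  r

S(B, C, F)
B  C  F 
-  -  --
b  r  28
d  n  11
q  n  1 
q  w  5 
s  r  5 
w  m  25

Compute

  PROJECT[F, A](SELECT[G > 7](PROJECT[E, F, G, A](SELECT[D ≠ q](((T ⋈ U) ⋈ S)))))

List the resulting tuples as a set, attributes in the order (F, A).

{(1, b), (1, m), (1, z), (25, d), (25, k), (25, u), (28, m), (5, b), (5, m), (5, z)}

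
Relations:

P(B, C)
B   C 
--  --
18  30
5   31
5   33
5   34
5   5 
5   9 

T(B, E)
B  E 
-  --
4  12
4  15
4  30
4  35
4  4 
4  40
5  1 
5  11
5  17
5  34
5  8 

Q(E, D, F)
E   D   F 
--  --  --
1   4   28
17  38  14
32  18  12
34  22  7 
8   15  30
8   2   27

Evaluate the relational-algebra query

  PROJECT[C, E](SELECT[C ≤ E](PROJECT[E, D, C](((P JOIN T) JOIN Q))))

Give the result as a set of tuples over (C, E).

P ⋈ T (natural join on B): {(5, 31, 1), (5, 31, 11), (5, 31, 17), (5, 31, 34), (5, 31, 8), (5, 33, 1), (5, 33, 11), (5, 33, 17), (5, 33, 34), (5, 33, 8), (5, 34, 1), (5, 34, 11), (5, 34, 17), (5, 34, 34), (5, 34, 8), (5, 5, 1), (5, 5, 11), (5, 5, 17), (5, 5, 34), (5, 5, 8), (5, 9, 1), (5, 9, 11), (5, 9, 17), (5, 9, 34), (5, 9, 8)}
(P JOIN T) ⋈ Q (natural join on E): {(5, 31, 1, 4, 28), (5, 31, 17, 38, 14), (5, 31, 34, 22, 7), (5, 31, 8, 15, 30), (5, 31, 8, 2, 27), (5, 33, 1, 4, 28), (5, 33, 17, 38, 14), (5, 33, 34, 22, 7), (5, 33, 8, 15, 30), (5, 33, 8, 2, 27), (5, 34, 1, 4, 28), (5, 34, 17, 38, 14), (5, 34, 34, 22, 7), (5, 34, 8, 15, 30), (5, 34, 8, 2, 27), (5, 5, 1, 4, 28), (5, 5, 17, 38, 14), (5, 5, 34, 22, 7), (5, 5, 8, 15, 30), (5, 5, 8, 2, 27), (5, 9, 1, 4, 28), (5, 9, 17, 38, 14), (5, 9, 34, 22, 7), (5, 9, 8, 15, 30), (5, 9, 8, 2, 27)}
π[E, D, C]: project onto (E, D, C) → {(1, 4, 31), (1, 4, 33), (1, 4, 34), (1, 4, 5), (1, 4, 9), (17, 38, 31), (17, 38, 33), (17, 38, 34), (17, 38, 5), (17, 38, 9), (34, 22, 31), (34, 22, 33), (34, 22, 34), (34, 22, 5), (34, 22, 9), (8, 15, 31), (8, 15, 33), (8, 15, 34), (8, 15, 5), (8, 15, 9), (8, 2, 31), (8, 2, 33), (8, 2, 34), (8, 2, 5), (8, 2, 9)}
Apply σ_{C ≤ E}; surviving tuples: {(17, 38, 5), (17, 38, 9), (34, 22, 31), (34, 22, 33), (34, 22, 34), (34, 22, 5), (34, 22, 9), (8, 15, 5), (8, 2, 5)}
π[C, E]: project onto (C, E) (1 duplicate(s) eliminated) → {(31, 34), (33, 34), (34, 34), (5, 17), (5, 34), (5, 8), (9, 17), (9, 34)}

{(31, 34), (33, 34), (34, 34), (5, 17), (5, 34), (5, 8), (9, 17), (9, 34)}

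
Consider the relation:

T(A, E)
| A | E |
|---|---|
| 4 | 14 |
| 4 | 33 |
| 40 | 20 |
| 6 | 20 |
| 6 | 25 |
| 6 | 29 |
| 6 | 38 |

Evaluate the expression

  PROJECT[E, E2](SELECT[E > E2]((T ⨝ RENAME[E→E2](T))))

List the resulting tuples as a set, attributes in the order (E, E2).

ρ[E→E2]: schema becomes (A, E2); tuples unchanged.
T ⋈ RENAME[E→E2](T) (natural join on A): {(4, 14, 14), (4, 14, 33), (4, 33, 14), (4, 33, 33), (40, 20, 20), (6, 20, 20), (6, 20, 25), (6, 20, 29), (6, 20, 38), (6, 25, 20), (6, 25, 25), (6, 25, 29), (6, 25, 38), (6, 29, 20), (6, 29, 25), (6, 29, 29), (6, 29, 38), (6, 38, 20), (6, 38, 25), (6, 38, 29), (6, 38, 38)}
Selection E > E2: {(4, 33, 14), (6, 25, 20), (6, 29, 20), (6, 29, 25), (6, 38, 20), (6, 38, 25), (6, 38, 29)}
Keep only column(s) E, E2: {(25, 20), (29, 20), (29, 25), (33, 14), (38, 20), (38, 25), (38, 29)}

{(25, 20), (29, 20), (29, 25), (33, 14), (38, 20), (38, 25), (38, 29)}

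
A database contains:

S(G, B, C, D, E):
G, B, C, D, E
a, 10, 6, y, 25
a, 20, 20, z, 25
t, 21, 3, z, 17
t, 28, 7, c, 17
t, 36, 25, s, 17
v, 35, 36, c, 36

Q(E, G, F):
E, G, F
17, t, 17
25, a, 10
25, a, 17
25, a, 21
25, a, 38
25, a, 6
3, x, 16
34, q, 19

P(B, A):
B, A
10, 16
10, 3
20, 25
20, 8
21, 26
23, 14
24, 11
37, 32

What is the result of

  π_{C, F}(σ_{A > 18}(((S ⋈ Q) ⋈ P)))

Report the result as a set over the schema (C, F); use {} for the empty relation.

S ⋈ Q (natural join on G, E): {(a, 10, 6, y, 25, 10), (a, 10, 6, y, 25, 17), (a, 10, 6, y, 25, 21), (a, 10, 6, y, 25, 38), (a, 10, 6, y, 25, 6), (a, 20, 20, z, 25, 10), (a, 20, 20, z, 25, 17), (a, 20, 20, z, 25, 21), (a, 20, 20, z, 25, 38), (a, 20, 20, z, 25, 6), (t, 21, 3, z, 17, 17), (t, 28, 7, c, 17, 17), (t, 36, 25, s, 17, 17)}
(S ⋈ Q) ⋈ P (natural join on B): {(a, 10, 6, y, 25, 10, 16), (a, 10, 6, y, 25, 10, 3), (a, 10, 6, y, 25, 17, 16), (a, 10, 6, y, 25, 17, 3), (a, 10, 6, y, 25, 21, 16), (a, 10, 6, y, 25, 21, 3), (a, 10, 6, y, 25, 38, 16), (a, 10, 6, y, 25, 38, 3), (a, 10, 6, y, 25, 6, 16), (a, 10, 6, y, 25, 6, 3), (a, 20, 20, z, 25, 10, 25), (a, 20, 20, z, 25, 10, 8), (a, 20, 20, z, 25, 17, 25), (a, 20, 20, z, 25, 17, 8), (a, 20, 20, z, 25, 21, 25), (a, 20, 20, z, 25, 21, 8), (a, 20, 20, z, 25, 38, 25), (a, 20, 20, z, 25, 38, 8), (a, 20, 20, z, 25, 6, 25), (a, 20, 20, z, 25, 6, 8), (t, 21, 3, z, 17, 17, 26)}
Filtering on A > 18 leaves {(a, 20, 20, z, 25, 10, 25), (a, 20, 20, z, 25, 17, 25), (a, 20, 20, z, 25, 21, 25), (a, 20, 20, z, 25, 38, 25), (a, 20, 20, z, 25, 6, 25), (t, 21, 3, z, 17, 17, 26)}.
π_{C, F} gives {(20, 10), (20, 17), (20, 21), (20, 38), (20, 6), (3, 17)}.

{(20, 10), (20, 17), (20, 21), (20, 38), (20, 6), (3, 17)}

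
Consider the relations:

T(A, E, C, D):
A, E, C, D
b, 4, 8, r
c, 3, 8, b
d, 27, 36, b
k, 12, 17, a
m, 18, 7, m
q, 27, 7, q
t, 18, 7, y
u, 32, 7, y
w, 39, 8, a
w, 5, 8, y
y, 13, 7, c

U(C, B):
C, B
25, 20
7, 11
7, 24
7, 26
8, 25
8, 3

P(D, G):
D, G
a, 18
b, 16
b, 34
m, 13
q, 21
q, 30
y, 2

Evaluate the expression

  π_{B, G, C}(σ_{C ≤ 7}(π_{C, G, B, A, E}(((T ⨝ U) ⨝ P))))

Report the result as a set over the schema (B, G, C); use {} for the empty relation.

T ⋈ U (natural join on C): {(b, 4, 8, r, 25), (b, 4, 8, r, 3), (c, 3, 8, b, 25), (c, 3, 8, b, 3), (m, 18, 7, m, 11), (m, 18, 7, m, 24), (m, 18, 7, m, 26), (q, 27, 7, q, 11), (q, 27, 7, q, 24), (q, 27, 7, q, 26), (t, 18, 7, y, 11), (t, 18, 7, y, 24), (t, 18, 7, y, 26), (u, 32, 7, y, 11), (u, 32, 7, y, 24), (u, 32, 7, y, 26), (w, 39, 8, a, 25), (w, 39, 8, a, 3), (w, 5, 8, y, 25), (w, 5, 8, y, 3), (y, 13, 7, c, 11), (y, 13, 7, c, 24), (y, 13, 7, c, 26)}
(T ⨝ U) ⋈ P (natural join on D): {(c, 3, 8, b, 25, 16), (c, 3, 8, b, 25, 34), (c, 3, 8, b, 3, 16), (c, 3, 8, b, 3, 34), (m, 18, 7, m, 11, 13), (m, 18, 7, m, 24, 13), (m, 18, 7, m, 26, 13), (q, 27, 7, q, 11, 21), (q, 27, 7, q, 11, 30), (q, 27, 7, q, 24, 21), (q, 27, 7, q, 24, 30), (q, 27, 7, q, 26, 21), (q, 27, 7, q, 26, 30), (t, 18, 7, y, 11, 2), (t, 18, 7, y, 24, 2), (t, 18, 7, y, 26, 2), (u, 32, 7, y, 11, 2), (u, 32, 7, y, 24, 2), (u, 32, 7, y, 26, 2), (w, 39, 8, a, 25, 18), (w, 39, 8, a, 3, 18), (w, 5, 8, y, 25, 2), (w, 5, 8, y, 3, 2)}
π[C, G, B, A, E]: project onto (C, G, B, A, E) → {(7, 13, 11, m, 18), (7, 13, 24, m, 18), (7, 13, 26, m, 18), (7, 2, 11, t, 18), (7, 2, 11, u, 32), (7, 2, 24, t, 18), (7, 2, 24, u, 32), (7, 2, 26, t, 18), (7, 2, 26, u, 32), (7, 21, 11, q, 27), (7, 21, 24, q, 27), (7, 21, 26, q, 27), (7, 30, 11, q, 27), (7, 30, 24, q, 27), (7, 30, 26, q, 27), (8, 16, 25, c, 3), (8, 16, 3, c, 3), (8, 18, 25, w, 39), (8, 18, 3, w, 39), (8, 2, 25, w, 5), (8, 2, 3, w, 5), (8, 34, 25, c, 3), (8, 34, 3, c, 3)}
Selection C ≤ 7: {(7, 13, 11, m, 18), (7, 13, 24, m, 18), (7, 13, 26, m, 18), (7, 2, 11, t, 18), (7, 2, 11, u, 32), (7, 2, 24, t, 18), (7, 2, 24, u, 32), (7, 2, 26, t, 18), (7, 2, 26, u, 32), (7, 21, 11, q, 27), (7, 21, 24, q, 27), (7, 21, 26, q, 27), (7, 30, 11, q, 27), (7, 30, 24, q, 27), (7, 30, 26, q, 27)}
π[B, G, C]: project onto (B, G, C) (3 duplicate(s) eliminated) → {(11, 13, 7), (11, 2, 7), (11, 21, 7), (11, 30, 7), (24, 13, 7), (24, 2, 7), (24, 21, 7), (24, 30, 7), (26, 13, 7), (26, 2, 7), (26, 21, 7), (26, 30, 7)}

{(11, 13, 7), (11, 2, 7), (11, 21, 7), (11, 30, 7), (24, 13, 7), (24, 2, 7), (24, 21, 7), (24, 30, 7), (26, 13, 7), (26, 2, 7), (26, 21, 7), (26, 30, 7)}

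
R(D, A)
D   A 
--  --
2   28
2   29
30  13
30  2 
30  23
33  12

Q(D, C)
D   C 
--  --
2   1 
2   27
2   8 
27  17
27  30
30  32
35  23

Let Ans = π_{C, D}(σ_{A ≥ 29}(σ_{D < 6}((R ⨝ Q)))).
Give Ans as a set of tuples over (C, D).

{(1, 2), (27, 2), (8, 2)}

Natural join on D: {(2, 28, 1), (2, 28, 27), (2, 28, 8), (2, 29, 1), (2, 29, 27), (2, 29, 8), (30, 13, 32), (30, 2, 32), (30, 23, 32)}
Filtering on D < 6 leaves {(2, 28, 1), (2, 28, 27), (2, 28, 8), (2, 29, 1), (2, 29, 27), (2, 29, 8)}.
Filtering on A ≥ 29 leaves {(2, 29, 1), (2, 29, 27), (2, 29, 8)}.
π[C, D]: project onto (C, D) → {(1, 2), (27, 2), (8, 2)}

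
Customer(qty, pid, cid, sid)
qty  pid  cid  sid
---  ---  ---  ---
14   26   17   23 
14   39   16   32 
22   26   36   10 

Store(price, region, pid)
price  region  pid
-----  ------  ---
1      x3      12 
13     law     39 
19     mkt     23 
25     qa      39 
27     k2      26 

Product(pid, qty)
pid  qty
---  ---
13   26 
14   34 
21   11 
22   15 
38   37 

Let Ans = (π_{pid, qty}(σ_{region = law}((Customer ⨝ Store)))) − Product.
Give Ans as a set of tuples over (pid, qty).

Natural join on pid: {(14, 26, 17, 23, 27, k2), (14, 39, 16, 32, 13, law), (14, 39, 16, 32, 25, qa), (22, 26, 36, 10, 27, k2)}
Apply σ_{region = law}; surviving tuples: {(14, 39, 16, 32, 13, law)}
π_{pid, qty} gives {(39, 14)}.
Taking the difference: {(39, 14)}

{(39, 14)}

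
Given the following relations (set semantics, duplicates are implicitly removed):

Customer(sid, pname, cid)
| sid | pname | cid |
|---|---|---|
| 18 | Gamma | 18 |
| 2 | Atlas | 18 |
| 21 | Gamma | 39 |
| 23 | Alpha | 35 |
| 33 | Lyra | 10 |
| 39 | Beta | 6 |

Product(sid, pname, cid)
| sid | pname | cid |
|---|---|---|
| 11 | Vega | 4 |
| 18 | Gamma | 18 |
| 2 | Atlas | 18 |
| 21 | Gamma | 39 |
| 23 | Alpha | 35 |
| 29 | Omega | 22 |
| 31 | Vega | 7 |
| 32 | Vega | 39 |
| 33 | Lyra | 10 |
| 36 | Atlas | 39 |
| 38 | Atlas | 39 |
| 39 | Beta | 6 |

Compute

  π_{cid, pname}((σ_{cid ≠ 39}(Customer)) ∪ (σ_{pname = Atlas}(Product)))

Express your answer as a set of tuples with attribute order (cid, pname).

Apply σ_{cid ≠ 39}; surviving tuples: {(18, Gamma, 18), (2, Atlas, 18), (23, Alpha, 35), (33, Lyra, 10), (39, Beta, 6)}
Apply σ_{pname = Atlas}; surviving tuples: {(2, Atlas, 18), (36, Atlas, 39), (38, Atlas, 39)}
Set union of the two operands is {(18, Gamma, 18), (2, Atlas, 18), (23, Alpha, 35), (33, Lyra, 10), (36, Atlas, 39), (38, Atlas, 39), (39, Beta, 6)}.
π[cid, pname]: project onto (cid, pname) (1 duplicate(s) eliminated) → {(10, Lyra), (18, Atlas), (18, Gamma), (35, Alpha), (39, Atlas), (6, Beta)}

{(10, Lyra), (18, Atlas), (18, Gamma), (35, Alpha), (39, Atlas), (6, Beta)}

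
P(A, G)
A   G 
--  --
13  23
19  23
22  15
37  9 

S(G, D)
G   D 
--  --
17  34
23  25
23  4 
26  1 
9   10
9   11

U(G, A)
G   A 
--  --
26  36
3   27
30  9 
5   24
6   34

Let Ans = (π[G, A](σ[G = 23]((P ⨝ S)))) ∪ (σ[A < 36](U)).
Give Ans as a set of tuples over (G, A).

{(23, 13), (23, 19), (3, 27), (30, 9), (5, 24), (6, 34)}

Joining P and S on G yields {(13, 23, 25), (13, 23, 4), (19, 23, 25), (19, 23, 4), (37, 9, 10), (37, 9, 11)}.
Apply σ_{G = 23}; surviving tuples: {(13, 23, 25), (13, 23, 4), (19, 23, 25), (19, 23, 4)}
Projecting to G, A (2 duplicate(s) eliminated): {(23, 13), (23, 19)}
Apply σ_{A < 36}; surviving tuples: {(3, 27), (30, 9), (5, 24), (6, 34)}
Union: {(23, 13), (23, 19)} with {(3, 27), (30, 9), (5, 24), (6, 34)} → {(23, 13), (23, 19), (3, 27), (30, 9), (5, 24), (6, 34)}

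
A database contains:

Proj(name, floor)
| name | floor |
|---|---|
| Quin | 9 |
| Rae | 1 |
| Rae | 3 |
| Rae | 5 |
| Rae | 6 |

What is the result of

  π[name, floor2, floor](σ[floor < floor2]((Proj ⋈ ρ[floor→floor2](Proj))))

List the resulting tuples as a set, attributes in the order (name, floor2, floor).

{(Rae, 3, 1), (Rae, 5, 1), (Rae, 5, 3), (Rae, 6, 1), (Rae, 6, 3), (Rae, 6, 5)}

ρ[floor→floor2]: schema becomes (name, floor2); tuples unchanged.
Joining Proj and ρ[floor→floor2](Proj) on name yields {(Quin, 9, 9), (Rae, 1, 1), (Rae, 1, 3), (Rae, 1, 5), (Rae, 1, 6), (Rae, 3, 1), (Rae, 3, 3), (Rae, 3, 5), (Rae, 3, 6), (Rae, 5, 1), (Rae, 5, 3), (Rae, 5, 5), (Rae, 5, 6), (Rae, 6, 1), (Rae, 6, 3), (Rae, 6, 5), (Rae, 6, 6)}.
Apply σ_{floor < floor2}; surviving tuples: {(Rae, 1, 3), (Rae, 1, 5), (Rae, 1, 6), (Rae, 3, 5), (Rae, 3, 6), (Rae, 5, 6)}
π[name, floor2, floor]: project onto (name, floor2, floor) → {(Rae, 3, 1), (Rae, 5, 1), (Rae, 5, 3), (Rae, 6, 1), (Rae, 6, 3), (Rae, 6, 5)}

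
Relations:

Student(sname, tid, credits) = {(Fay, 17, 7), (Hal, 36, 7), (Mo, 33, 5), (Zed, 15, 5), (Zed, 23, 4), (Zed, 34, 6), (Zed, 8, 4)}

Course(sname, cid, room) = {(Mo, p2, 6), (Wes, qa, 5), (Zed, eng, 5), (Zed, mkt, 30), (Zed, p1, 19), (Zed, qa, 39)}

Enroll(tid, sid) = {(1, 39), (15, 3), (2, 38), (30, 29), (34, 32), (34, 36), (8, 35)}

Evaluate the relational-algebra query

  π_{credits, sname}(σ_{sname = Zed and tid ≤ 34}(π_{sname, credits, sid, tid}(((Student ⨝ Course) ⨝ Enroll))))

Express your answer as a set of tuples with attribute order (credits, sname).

Student ⋈ Course (natural join on sname): {(Mo, 33, 5, p2, 6), (Zed, 15, 5, eng, 5), (Zed, 15, 5, mkt, 30), (Zed, 15, 5, p1, 19), (Zed, 15, 5, qa, 39), (Zed, 23, 4, eng, 5), (Zed, 23, 4, mkt, 30), (Zed, 23, 4, p1, 19), (Zed, 23, 4, qa, 39), (Zed, 34, 6, eng, 5), (Zed, 34, 6, mkt, 30), (Zed, 34, 6, p1, 19), (Zed, 34, 6, qa, 39), (Zed, 8, 4, eng, 5), (Zed, 8, 4, mkt, 30), (Zed, 8, 4, p1, 19), (Zed, 8, 4, qa, 39)}
(Student ⨝ Course) ⋈ Enroll (natural join on tid): {(Zed, 15, 5, eng, 5, 3), (Zed, 15, 5, mkt, 30, 3), (Zed, 15, 5, p1, 19, 3), (Zed, 15, 5, qa, 39, 3), (Zed, 34, 6, eng, 5, 32), (Zed, 34, 6, eng, 5, 36), (Zed, 34, 6, mkt, 30, 32), (Zed, 34, 6, mkt, 30, 36), (Zed, 34, 6, p1, 19, 32), (Zed, 34, 6, p1, 19, 36), (Zed, 34, 6, qa, 39, 32), (Zed, 34, 6, qa, 39, 36), (Zed, 8, 4, eng, 5, 35), (Zed, 8, 4, mkt, 30, 35), (Zed, 8, 4, p1, 19, 35), (Zed, 8, 4, qa, 39, 35)}
Keep only column(s) sname, credits, sid, tid (12 duplicate(s) eliminated): {(Zed, 4, 35, 8), (Zed, 5, 3, 15), (Zed, 6, 32, 34), (Zed, 6, 36, 34)}
σ[sname = Zed and tid ≤ 34]: keep tuples satisfying sname = Zed and tid ≤ 34 → {(Zed, 4, 35, 8), (Zed, 5, 3, 15), (Zed, 6, 32, 34), (Zed, 6, 36, 34)}
Keep only column(s) credits, sname (1 duplicate(s) eliminated): {(4, Zed), (5, Zed), (6, Zed)}

{(4, Zed), (5, Zed), (6, Zed)}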